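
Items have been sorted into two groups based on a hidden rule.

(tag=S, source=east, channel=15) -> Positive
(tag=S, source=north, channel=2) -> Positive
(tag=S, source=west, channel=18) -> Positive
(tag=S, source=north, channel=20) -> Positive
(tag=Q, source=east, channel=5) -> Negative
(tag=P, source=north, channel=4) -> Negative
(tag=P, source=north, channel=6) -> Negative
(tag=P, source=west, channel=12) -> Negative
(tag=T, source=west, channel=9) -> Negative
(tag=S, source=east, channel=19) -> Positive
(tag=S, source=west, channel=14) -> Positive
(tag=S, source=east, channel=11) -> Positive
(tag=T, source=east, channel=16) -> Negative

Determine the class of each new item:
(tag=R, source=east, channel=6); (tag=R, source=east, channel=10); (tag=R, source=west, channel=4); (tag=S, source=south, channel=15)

The distinguishing property — tag is S — holds for all the 'Positive' cases and none of the 'Negative' cases.
(tag=R, source=east, channel=6) → tag is R → Negative. (tag=R, source=east, channel=10) → tag is R → Negative. (tag=R, source=west, channel=4) → tag is R → Negative. (tag=S, source=south, channel=15) → tag is S → Positive.

Negative, Negative, Negative, Positive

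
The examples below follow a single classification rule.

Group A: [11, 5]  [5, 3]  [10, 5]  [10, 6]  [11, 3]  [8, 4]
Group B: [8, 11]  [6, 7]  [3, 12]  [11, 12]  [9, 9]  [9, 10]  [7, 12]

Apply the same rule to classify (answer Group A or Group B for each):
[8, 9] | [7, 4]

'Group A' ⟺ first > second.
Group B: [8, 9], since 8 < 9.
Group A: [7, 4], since 7 > 4.

Group B, Group A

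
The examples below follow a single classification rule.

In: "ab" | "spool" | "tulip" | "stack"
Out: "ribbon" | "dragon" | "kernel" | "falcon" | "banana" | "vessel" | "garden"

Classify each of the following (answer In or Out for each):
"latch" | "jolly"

In, In

All 'In' examples share one property — length ≤ 5 — and every 'Out' example lacks it.
In: "latch", since length 5.
In: "jolly", since length 5.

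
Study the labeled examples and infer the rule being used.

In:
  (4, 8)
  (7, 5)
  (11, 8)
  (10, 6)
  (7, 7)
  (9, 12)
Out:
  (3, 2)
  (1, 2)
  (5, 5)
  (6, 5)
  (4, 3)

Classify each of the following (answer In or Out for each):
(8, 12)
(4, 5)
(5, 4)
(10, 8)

Every 'In' example satisfies: sum ≥ 12. None of the 'Out' examples do.
(8, 12): 8+12 = 20 — passes, so In.
(4, 5): 4+5 = 9 — lacks this property, so Out.
(5, 4): 5+4 = 9 — lacks this property, so Out.
(10, 8): 10+8 = 18 — passes, so In.

In, Out, Out, In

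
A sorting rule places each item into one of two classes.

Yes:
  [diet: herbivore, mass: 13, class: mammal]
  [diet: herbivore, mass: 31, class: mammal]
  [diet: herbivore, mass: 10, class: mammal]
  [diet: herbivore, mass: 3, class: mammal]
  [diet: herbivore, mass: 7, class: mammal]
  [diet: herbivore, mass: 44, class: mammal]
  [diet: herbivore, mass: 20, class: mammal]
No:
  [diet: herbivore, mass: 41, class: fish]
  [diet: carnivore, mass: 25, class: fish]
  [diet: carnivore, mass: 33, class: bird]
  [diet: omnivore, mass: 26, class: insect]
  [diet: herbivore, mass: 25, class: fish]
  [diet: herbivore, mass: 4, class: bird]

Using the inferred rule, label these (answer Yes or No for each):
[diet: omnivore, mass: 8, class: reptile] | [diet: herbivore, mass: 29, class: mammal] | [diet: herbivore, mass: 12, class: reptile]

No, Yes, No

'Yes' ⟺ class is mammal.
[diet: omnivore, mass: 8, class: reptile] — class is reptile, hence No.
[diet: herbivore, mass: 29, class: mammal] — class is mammal, hence Yes.
[diet: herbivore, mass: 12, class: reptile] — class is reptile, hence No.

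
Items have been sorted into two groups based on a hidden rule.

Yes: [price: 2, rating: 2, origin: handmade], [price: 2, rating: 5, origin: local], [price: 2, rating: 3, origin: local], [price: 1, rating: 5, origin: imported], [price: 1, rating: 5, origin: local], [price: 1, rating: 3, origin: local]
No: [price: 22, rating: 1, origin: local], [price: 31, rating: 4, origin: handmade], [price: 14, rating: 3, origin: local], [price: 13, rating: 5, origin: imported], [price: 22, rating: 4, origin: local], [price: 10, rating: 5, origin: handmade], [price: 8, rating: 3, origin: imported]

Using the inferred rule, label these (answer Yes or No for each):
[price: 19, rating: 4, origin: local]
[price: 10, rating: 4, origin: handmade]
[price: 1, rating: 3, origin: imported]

No, No, Yes

'Yes' ⟺ price ≤ 2.
[price: 19, rating: 4, origin: local] — price = 19, hence No.
[price: 10, rating: 4, origin: handmade] — price = 10, hence No.
[price: 1, rating: 3, origin: imported] — price = 1, hence Yes.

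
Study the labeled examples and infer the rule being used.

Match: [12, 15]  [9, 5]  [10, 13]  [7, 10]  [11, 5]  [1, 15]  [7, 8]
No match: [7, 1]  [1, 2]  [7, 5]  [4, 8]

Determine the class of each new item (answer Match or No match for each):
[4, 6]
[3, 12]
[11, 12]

No match, Match, Match

The rule appears to be: sum ≥ 14.
[4, 6]: 4+6 = 10, does not satisfy this → No match.
[3, 12]: 3+12 = 15, meets the rule → Match.
[11, 12]: 11+12 = 23, meets the rule → Match.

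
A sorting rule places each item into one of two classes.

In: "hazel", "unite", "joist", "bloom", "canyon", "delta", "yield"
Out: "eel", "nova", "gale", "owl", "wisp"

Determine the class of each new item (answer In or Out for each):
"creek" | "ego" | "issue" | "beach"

In, Out, In, In

The rule appears to be: length ≥ 5.
"creek" — length 5, hence In. "ego" — length 3, hence Out. "issue" — length 5, hence In. "beach" — length 5, hence In.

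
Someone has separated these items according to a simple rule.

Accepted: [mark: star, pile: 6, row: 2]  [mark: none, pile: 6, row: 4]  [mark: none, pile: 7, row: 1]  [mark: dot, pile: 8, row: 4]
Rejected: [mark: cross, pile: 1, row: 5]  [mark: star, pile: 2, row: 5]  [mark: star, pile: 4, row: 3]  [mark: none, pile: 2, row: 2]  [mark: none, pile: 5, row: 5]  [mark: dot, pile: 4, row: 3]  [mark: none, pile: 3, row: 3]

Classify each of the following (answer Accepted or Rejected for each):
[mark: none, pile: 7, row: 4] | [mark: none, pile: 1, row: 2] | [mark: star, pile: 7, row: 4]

Accepted, Rejected, Accepted

The simplest hypothesis consistent with all the labels is: pile ≥ 6.
[mark: none, pile: 7, row: 4] — pile = 7, hence Accepted.
[mark: none, pile: 1, row: 2] — pile = 1, hence Rejected.
[mark: star, pile: 7, row: 4] — pile = 7, hence Accepted.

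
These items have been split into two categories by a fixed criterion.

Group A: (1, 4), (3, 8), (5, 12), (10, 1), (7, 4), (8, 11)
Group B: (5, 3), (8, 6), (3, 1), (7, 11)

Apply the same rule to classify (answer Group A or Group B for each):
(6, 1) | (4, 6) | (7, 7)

Group A, Group B, Group B

All 'Group A' examples share one property — sum is odd — and every 'Group B' example lacks it.
(6, 1) → 6+1 = 7 → Group A.
(4, 6) → 4+6 = 10 → Group B.
(7, 7) → 7+7 = 14 → Group B.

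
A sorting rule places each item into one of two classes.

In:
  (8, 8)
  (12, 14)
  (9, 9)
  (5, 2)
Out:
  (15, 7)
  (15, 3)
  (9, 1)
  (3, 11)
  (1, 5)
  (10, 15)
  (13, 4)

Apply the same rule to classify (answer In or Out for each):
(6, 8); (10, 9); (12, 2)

In, In, Out

'In' ⟺ |first − second| ≤ 3.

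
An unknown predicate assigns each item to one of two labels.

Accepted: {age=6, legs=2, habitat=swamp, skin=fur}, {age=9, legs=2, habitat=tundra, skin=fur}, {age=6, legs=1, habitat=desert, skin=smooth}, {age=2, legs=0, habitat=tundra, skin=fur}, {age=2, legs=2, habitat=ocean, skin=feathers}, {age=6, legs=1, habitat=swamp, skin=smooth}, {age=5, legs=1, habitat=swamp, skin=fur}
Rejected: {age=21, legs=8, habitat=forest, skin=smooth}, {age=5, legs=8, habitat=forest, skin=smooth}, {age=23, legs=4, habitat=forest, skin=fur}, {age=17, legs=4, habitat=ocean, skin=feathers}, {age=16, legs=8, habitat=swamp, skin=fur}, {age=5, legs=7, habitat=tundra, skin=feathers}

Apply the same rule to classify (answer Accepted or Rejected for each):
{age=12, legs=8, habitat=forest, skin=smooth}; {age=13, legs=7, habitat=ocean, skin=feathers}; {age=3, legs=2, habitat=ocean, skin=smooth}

The classifier is using: legs ≤ 2.

Rejected, Rejected, Accepted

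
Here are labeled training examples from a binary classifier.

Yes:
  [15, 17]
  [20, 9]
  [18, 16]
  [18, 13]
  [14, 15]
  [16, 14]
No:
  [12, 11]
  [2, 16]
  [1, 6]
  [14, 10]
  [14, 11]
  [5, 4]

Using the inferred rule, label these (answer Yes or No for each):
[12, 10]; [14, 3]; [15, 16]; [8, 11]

No, No, Yes, No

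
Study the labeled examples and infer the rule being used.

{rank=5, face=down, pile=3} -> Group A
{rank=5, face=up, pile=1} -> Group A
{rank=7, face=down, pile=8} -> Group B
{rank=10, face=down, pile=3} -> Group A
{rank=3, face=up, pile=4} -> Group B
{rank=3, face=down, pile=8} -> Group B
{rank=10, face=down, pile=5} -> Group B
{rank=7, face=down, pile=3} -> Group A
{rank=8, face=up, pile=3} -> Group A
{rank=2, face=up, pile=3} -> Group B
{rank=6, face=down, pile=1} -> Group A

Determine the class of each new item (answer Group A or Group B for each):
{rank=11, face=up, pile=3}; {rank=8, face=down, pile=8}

The rule appears to be: rank ≥ 3 AND pile ≤ 3.
{rank=11, face=up, pile=3}: Group A (rank = 11, pile = 3). {rank=8, face=down, pile=8}: Group B (rank = 8, pile = 8).

Group A, Group B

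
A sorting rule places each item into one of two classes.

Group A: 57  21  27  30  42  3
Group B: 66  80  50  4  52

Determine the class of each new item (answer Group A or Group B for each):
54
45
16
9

All 'Group A' examples share one property — multiple of 3 AND at most 57 — and every 'Group B' example lacks it.
54 — 54 = 3·18, 54 ≤ 57, hence Group A.
45 — 45 = 3·15, 45 ≤ 57, hence Group A.
16 — 16 = 3·5 + 1, 16 ≤ 57, hence Group B.
9 — 9 = 3·3, 9 ≤ 57, hence Group A.

Group A, Group A, Group B, Group A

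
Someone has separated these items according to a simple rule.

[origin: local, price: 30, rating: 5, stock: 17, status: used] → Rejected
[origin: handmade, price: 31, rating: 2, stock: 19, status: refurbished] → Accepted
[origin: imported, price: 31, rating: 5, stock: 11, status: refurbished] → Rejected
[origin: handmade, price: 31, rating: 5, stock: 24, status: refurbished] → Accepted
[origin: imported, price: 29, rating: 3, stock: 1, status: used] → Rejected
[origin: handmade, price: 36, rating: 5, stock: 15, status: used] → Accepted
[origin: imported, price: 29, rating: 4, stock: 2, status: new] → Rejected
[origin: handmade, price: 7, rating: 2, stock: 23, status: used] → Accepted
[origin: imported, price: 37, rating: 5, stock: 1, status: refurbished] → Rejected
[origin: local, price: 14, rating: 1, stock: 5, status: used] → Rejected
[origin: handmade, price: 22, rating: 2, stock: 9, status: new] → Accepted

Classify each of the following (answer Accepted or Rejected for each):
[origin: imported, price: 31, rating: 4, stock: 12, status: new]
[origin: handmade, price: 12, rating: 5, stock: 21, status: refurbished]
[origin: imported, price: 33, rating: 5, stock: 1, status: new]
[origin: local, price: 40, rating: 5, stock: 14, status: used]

Rejected, Accepted, Rejected, Rejected

'Accepted' ⟺ origin is handmade.
[origin: imported, price: 31, rating: 4, stock: 12, status: new]: origin is imported, doesn't match → Rejected. [origin: handmade, price: 12, rating: 5, stock: 21, status: refurbished]: origin is handmade, matches → Accepted. [origin: imported, price: 33, rating: 5, stock: 1, status: new]: origin is imported, doesn't match → Rejected. [origin: local, price: 40, rating: 5, stock: 14, status: used]: origin is local, doesn't match → Rejected.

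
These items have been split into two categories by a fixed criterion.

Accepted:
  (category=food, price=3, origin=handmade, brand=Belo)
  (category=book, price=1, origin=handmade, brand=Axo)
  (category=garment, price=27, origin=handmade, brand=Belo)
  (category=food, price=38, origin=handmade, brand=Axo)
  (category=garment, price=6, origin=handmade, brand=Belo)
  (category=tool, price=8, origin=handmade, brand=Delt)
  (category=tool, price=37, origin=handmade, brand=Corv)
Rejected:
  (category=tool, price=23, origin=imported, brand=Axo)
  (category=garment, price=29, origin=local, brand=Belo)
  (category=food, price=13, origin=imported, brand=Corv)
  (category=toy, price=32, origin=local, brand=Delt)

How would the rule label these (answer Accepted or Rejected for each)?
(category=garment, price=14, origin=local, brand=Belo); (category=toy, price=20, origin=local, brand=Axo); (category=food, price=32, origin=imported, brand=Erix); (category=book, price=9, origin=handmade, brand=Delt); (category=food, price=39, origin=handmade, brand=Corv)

Rejected, Rejected, Rejected, Accepted, Accepted

The rule appears to be: origin is handmade.
Rejected: (category=garment, price=14, origin=local, brand=Belo), since origin is local. Rejected: (category=toy, price=20, origin=local, brand=Axo), since origin is local. Rejected: (category=food, price=32, origin=imported, brand=Erix), since origin is imported. Accepted: (category=book, price=9, origin=handmade, brand=Delt), since origin is handmade. Accepted: (category=food, price=39, origin=handmade, brand=Corv), since origin is handmade.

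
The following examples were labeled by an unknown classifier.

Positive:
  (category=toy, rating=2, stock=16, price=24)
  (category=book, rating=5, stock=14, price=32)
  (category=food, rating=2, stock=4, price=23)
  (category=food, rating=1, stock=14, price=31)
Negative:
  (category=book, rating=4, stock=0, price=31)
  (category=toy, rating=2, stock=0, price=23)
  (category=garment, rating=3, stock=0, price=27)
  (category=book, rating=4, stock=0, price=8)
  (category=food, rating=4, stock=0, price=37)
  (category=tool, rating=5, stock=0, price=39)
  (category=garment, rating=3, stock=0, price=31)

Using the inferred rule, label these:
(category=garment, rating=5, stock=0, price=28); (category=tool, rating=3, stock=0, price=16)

Negative, Negative

The pattern is that an item is 'Positive' exactly when: stock ≥ 4.
(category=garment, rating=5, stock=0, price=28): stock = 0 — doesn't match, so Negative. (category=tool, rating=3, stock=0, price=16): stock = 0 — doesn't match, so Negative.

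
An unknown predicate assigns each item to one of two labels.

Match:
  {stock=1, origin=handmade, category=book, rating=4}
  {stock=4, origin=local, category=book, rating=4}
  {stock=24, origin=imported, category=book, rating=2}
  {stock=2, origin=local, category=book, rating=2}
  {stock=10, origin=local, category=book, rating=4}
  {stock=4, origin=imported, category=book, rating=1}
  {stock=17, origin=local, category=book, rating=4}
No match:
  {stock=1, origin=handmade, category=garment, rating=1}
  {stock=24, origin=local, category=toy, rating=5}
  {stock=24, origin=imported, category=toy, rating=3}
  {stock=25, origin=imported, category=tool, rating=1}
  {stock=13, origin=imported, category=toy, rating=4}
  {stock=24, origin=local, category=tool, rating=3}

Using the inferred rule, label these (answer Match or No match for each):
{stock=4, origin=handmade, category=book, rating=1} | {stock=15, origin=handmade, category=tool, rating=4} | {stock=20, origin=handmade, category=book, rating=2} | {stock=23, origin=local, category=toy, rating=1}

The classifier is using: category is book.
{stock=4, origin=handmade, category=book, rating=1}: category is book — qualifies, so Match.
{stock=15, origin=handmade, category=tool, rating=4}: category is tool — does not fit, so No match.
{stock=20, origin=handmade, category=book, rating=2}: category is book — qualifies, so Match.
{stock=23, origin=local, category=toy, rating=1}: category is toy — does not fit, so No match.

Match, No match, Match, No match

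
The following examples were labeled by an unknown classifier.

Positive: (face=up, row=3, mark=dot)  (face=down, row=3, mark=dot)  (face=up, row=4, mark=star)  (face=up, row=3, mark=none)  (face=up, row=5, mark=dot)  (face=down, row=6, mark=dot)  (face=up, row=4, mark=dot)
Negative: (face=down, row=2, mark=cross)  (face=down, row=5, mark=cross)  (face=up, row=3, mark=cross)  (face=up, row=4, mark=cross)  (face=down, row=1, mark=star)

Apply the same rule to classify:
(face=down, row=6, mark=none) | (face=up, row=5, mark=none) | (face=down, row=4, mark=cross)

Positive, Positive, Negative

The common property of the 'Positive' items is: mark is not cross AND row ≥ 2. No 'Negative' item has it.
(face=down, row=6, mark=none) → mark is none, row = 6 → Positive. (face=up, row=5, mark=none) → mark is none, row = 5 → Positive. (face=down, row=4, mark=cross) → mark is cross, row = 4 → Negative.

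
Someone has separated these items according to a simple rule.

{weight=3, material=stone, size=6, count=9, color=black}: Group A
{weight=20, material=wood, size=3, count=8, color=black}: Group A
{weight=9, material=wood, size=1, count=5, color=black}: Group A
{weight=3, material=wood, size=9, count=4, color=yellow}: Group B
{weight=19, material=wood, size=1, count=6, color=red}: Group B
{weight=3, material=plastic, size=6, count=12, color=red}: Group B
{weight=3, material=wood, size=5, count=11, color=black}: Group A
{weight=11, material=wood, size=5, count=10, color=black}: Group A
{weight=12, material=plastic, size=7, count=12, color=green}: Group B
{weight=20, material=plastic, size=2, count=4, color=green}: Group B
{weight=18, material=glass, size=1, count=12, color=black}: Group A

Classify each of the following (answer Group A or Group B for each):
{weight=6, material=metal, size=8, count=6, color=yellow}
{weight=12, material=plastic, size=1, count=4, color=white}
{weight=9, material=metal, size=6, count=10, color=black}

Group B, Group B, Group A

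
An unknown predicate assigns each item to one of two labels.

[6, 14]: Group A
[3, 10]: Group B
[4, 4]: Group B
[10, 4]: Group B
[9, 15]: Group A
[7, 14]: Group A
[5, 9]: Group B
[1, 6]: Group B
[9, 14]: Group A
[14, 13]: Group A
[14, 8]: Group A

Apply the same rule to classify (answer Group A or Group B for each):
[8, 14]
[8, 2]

The classifier is using: sum ≥ 20.
[8, 14]: 8+14 = 22, passes → Group A. [8, 2]: 8+2 = 10, does not fit → Group B.

Group A, Group B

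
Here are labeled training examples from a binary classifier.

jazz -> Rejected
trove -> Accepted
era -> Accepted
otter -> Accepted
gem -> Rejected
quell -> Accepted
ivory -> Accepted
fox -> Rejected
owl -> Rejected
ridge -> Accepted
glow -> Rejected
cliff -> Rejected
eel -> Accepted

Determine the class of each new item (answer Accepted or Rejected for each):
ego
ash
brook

Accepted, Rejected, Accepted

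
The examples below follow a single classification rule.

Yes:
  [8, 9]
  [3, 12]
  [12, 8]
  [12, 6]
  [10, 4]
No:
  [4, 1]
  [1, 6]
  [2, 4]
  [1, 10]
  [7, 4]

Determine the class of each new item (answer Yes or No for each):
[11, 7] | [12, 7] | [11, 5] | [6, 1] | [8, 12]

The pattern is that an item is 'Yes' exactly when: sum ≥ 14.
[11, 7]: Yes (11+7 = 18).
[12, 7]: Yes (12+7 = 19).
[11, 5]: Yes (11+5 = 16).
[6, 1]: No (6+1 = 7).
[8, 12]: Yes (8+12 = 20).

Yes, Yes, Yes, No, Yes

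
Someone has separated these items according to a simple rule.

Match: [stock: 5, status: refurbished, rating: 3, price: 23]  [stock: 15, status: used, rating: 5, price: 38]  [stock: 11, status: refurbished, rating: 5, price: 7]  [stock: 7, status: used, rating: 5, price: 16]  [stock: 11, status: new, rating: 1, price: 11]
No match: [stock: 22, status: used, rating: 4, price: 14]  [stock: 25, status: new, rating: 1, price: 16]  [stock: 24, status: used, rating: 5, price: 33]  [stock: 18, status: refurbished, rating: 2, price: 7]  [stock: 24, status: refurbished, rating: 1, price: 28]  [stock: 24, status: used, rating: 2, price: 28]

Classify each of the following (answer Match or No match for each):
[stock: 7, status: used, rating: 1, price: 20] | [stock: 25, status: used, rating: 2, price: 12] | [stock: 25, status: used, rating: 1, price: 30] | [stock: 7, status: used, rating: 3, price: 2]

Match, No match, No match, Match

The classifier is using: stock ≤ 15.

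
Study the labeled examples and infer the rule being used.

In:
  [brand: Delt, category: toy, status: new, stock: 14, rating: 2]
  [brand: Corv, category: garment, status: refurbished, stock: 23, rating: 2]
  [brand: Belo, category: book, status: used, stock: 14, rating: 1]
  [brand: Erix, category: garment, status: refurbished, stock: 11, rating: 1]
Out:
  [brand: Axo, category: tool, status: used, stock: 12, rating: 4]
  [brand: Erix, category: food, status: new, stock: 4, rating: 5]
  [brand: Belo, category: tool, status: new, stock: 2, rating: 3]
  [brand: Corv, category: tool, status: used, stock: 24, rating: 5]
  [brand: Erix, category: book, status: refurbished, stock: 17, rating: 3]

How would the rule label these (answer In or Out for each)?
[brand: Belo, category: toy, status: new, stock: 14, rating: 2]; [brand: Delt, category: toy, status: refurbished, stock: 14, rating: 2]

In, In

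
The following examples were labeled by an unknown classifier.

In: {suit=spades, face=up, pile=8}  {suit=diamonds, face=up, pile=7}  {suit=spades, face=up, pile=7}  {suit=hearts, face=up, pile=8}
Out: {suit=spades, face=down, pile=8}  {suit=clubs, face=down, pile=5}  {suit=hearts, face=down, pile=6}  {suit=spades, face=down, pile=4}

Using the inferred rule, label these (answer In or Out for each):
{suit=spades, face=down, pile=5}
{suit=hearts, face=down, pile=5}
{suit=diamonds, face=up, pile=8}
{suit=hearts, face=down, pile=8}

Out, Out, In, Out

All 'In' examples share one property — face is up — and every 'Out' example lacks it.
{suit=spades, face=down, pile=5}: face is down, does not satisfy this → Out. {suit=hearts, face=down, pile=5}: face is down, does not satisfy this → Out. {suit=diamonds, face=up, pile=8}: face is up, fits → In. {suit=hearts, face=down, pile=8}: face is down, does not satisfy this → Out.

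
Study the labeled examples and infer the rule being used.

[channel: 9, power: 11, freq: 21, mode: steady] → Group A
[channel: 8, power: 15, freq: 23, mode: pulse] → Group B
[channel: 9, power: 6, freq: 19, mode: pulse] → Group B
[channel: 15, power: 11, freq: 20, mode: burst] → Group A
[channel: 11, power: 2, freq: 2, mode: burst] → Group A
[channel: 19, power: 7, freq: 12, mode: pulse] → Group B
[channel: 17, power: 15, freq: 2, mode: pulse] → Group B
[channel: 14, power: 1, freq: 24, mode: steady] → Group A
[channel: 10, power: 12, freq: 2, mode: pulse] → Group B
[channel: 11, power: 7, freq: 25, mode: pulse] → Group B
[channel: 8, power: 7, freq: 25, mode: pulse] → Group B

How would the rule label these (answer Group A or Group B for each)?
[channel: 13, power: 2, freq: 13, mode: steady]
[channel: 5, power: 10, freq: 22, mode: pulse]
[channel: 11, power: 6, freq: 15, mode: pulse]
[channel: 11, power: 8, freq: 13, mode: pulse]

Rule: mode is not pulse. This holds for each 'Group A' example and fails for each 'Group B' one.
[channel: 13, power: 2, freq: 13, mode: steady] → mode is steady → Group A.
[channel: 5, power: 10, freq: 22, mode: pulse] → mode is pulse → Group B.
[channel: 11, power: 6, freq: 15, mode: pulse] → mode is pulse → Group B.
[channel: 11, power: 8, freq: 13, mode: pulse] → mode is pulse → Group B.

Group A, Group B, Group B, Group B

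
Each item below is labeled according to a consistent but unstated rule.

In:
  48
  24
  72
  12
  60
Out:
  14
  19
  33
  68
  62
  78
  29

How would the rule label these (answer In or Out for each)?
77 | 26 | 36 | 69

Out, Out, In, Out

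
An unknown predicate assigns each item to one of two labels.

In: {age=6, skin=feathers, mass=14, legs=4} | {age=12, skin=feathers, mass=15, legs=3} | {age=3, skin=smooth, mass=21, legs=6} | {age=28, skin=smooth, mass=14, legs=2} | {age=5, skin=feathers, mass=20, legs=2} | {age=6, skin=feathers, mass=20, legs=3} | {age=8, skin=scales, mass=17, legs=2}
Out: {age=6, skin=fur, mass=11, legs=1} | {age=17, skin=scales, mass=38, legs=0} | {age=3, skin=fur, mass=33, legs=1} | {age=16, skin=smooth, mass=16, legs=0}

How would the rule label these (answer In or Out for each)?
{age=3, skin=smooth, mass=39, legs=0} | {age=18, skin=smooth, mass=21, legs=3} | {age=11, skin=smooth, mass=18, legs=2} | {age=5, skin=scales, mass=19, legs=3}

Out, In, In, In

All 'In' examples share one property — legs ≥ 2 — and every 'Out' example lacks it.
{age=3, skin=smooth, mass=39, legs=0} — legs = 0, hence Out. {age=18, skin=smooth, mass=21, legs=3} — legs = 3, hence In. {age=11, skin=smooth, mass=18, legs=2} — legs = 2, hence In. {age=5, skin=scales, mass=19, legs=3} — legs = 3, hence In.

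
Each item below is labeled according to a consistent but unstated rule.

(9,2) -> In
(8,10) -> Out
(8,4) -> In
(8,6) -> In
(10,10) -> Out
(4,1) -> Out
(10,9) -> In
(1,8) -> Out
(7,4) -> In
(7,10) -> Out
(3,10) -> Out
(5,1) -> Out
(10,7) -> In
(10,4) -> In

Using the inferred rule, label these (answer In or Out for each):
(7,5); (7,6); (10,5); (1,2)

The common property of the 'In' items is: first > second AND sum ≥ 9. No 'Out' item has it.
(7,5): 7 > 5, 7+5 = 12, satisfies this → In.
(7,6): 7 > 6, 7+6 = 13, satisfies this → In.
(10,5): 10 > 5, 10+5 = 15, satisfies this → In.
(1,2): 1 < 2, 1+2 = 3, doesn't match → Out.

In, In, In, Out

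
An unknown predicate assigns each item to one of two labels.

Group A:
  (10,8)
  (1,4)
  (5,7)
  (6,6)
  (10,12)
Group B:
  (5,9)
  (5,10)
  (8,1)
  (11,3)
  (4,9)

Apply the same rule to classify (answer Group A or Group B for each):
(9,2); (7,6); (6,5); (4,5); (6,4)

Rule: |first − second| ≤ 3. This holds for each 'Group A' example and fails for each 'Group B' one.
(9,2): Group B (|9−2| = 7).
(7,6): Group A (|7−6| = 1).
(6,5): Group A (|6−5| = 1).
(4,5): Group A (|4−5| = 1).
(6,4): Group A (|6−4| = 2).

Group B, Group A, Group A, Group A, Group A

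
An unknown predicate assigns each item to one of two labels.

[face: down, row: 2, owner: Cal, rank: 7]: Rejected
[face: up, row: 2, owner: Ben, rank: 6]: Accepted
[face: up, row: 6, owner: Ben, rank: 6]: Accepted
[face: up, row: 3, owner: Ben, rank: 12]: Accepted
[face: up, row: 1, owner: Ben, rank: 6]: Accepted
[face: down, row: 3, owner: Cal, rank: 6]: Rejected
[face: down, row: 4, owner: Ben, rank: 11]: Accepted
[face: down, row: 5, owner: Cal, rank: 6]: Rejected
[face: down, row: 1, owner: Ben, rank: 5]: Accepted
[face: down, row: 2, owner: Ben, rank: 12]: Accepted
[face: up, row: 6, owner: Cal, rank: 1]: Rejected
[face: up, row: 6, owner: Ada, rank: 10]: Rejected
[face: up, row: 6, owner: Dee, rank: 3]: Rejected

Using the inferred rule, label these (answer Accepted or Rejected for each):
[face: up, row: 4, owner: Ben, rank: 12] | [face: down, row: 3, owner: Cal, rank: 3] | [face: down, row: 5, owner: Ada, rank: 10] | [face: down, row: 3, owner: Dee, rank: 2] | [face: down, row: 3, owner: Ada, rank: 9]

Rule: owner is Ben. This holds for each 'Accepted' example and fails for each 'Rejected' one.
[face: up, row: 4, owner: Ben, rank: 12] → owner is Ben → Accepted. [face: down, row: 3, owner: Cal, rank: 3] → owner is Cal → Rejected. [face: down, row: 5, owner: Ada, rank: 10] → owner is Ada → Rejected. [face: down, row: 3, owner: Dee, rank: 2] → owner is Dee → Rejected. [face: down, row: 3, owner: Ada, rank: 9] → owner is Ada → Rejected.

Accepted, Rejected, Rejected, Rejected, Rejected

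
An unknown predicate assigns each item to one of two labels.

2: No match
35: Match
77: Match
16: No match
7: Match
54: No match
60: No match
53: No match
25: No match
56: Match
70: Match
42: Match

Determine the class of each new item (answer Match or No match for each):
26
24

No match, No match

The distinguishing property — multiple of 7 — holds for all the 'Match' cases and none of the 'No match' cases.
26 → 26 = 7·3 + 5 → No match. 24 → 24 = 7·3 + 3 → No match.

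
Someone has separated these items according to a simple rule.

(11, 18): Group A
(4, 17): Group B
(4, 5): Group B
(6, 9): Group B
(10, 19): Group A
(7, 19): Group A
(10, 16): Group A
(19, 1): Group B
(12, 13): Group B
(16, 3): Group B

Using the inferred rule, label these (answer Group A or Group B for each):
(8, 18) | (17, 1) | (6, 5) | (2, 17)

Group A, Group B, Group B, Group B

All 'Group A' examples share one property — sum ≥ 26 — and every 'Group B' example lacks it.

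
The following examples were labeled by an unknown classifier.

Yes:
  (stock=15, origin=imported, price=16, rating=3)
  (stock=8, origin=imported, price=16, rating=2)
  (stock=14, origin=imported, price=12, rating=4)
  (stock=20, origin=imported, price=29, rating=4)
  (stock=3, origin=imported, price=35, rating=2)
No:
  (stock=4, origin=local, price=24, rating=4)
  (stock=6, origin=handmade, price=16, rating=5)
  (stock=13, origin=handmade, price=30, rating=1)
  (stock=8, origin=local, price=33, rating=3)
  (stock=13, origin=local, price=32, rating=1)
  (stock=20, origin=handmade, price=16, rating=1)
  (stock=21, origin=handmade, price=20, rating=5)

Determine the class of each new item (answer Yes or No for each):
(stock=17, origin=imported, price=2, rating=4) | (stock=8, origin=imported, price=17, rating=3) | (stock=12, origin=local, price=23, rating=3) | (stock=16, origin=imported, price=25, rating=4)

Yes, Yes, No, Yes

The pattern is that an item is 'Yes' exactly when: origin is imported.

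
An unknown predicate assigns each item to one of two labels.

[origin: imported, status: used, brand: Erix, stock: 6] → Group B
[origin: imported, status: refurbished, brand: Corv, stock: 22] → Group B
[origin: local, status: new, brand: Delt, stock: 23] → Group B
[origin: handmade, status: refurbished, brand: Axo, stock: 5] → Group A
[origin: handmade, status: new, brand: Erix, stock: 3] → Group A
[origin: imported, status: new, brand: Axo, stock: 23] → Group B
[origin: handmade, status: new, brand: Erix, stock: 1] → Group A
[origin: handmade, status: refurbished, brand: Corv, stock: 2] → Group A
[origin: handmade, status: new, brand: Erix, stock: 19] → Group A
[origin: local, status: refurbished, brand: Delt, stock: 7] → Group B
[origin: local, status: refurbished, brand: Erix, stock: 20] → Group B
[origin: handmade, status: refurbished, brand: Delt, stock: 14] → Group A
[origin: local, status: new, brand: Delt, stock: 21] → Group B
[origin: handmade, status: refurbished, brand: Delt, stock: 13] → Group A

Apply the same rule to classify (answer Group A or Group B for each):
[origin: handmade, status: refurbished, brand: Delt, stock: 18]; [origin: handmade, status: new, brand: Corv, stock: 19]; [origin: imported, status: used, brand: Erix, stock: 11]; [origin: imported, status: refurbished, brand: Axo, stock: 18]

Group A, Group A, Group B, Group B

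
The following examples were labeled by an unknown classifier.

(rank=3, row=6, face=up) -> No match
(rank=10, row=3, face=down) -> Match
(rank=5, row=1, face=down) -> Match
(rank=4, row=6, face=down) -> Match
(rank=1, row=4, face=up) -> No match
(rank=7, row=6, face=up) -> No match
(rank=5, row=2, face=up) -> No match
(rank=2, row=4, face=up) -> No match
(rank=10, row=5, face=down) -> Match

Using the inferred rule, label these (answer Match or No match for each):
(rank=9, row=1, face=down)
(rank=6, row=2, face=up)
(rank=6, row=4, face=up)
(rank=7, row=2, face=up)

Checking candidate rules against both groups, what survives is: face is down.
(rank=9, row=1, face=down) — face is down, hence Match.
(rank=6, row=2, face=up) — face is up, hence No match.
(rank=6, row=4, face=up) — face is up, hence No match.
(rank=7, row=2, face=up) — face is up, hence No match.

Match, No match, No match, No match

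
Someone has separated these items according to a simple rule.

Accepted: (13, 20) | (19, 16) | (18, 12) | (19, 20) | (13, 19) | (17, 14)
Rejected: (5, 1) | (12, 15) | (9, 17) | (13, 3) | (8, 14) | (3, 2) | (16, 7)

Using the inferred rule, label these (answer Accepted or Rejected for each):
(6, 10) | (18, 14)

The classifier is using: sum ≥ 30.
(6, 10): Rejected (6+10 = 16).
(18, 14): Accepted (18+14 = 32).

Rejected, Accepted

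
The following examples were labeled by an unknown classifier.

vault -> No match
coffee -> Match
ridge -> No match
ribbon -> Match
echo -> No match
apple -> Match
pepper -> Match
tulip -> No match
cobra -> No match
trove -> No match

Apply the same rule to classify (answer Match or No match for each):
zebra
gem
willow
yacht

Rule: has a double letter. This holds for each 'Match' example and fails for each 'No match' one.
zebra — no doubled letter, hence No match.
gem — no doubled letter, hence No match.
willow — 'll' doubled, hence Match.
yacht — no doubled letter, hence No match.

No match, No match, Match, No match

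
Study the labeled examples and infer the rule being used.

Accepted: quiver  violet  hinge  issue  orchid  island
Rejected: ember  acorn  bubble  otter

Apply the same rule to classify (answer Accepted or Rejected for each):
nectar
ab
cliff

Rejected, Rejected, Accepted

Checking candidate rules against both groups, what survives is: contains 'i'.
nectar → no 'i' → Rejected.
ab → no 'i' → Rejected.
cliff → has 'i' → Accepted.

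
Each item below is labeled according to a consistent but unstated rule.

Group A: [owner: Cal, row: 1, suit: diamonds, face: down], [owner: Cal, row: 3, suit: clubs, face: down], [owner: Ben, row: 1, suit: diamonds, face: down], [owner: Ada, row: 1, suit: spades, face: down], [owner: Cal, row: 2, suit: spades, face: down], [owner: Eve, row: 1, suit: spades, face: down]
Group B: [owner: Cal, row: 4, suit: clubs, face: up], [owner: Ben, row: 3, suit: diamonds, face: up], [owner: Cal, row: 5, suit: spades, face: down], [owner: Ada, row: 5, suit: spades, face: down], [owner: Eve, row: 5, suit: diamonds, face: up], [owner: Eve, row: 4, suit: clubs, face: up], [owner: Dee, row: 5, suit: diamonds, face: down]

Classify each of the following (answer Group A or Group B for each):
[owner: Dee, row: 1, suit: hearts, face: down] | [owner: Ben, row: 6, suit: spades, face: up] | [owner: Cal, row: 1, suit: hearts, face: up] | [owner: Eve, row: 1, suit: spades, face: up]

The distinguishing property — face is down AND row ≤ 3 — holds for all the 'Group A' cases and none of the 'Group B' cases.
[owner: Dee, row: 1, suit: hearts, face: down]: Group A (face is down, row = 1). [owner: Ben, row: 6, suit: spades, face: up]: Group B (face is up, row = 6). [owner: Cal, row: 1, suit: hearts, face: up]: Group B (face is up, row = 1). [owner: Eve, row: 1, suit: spades, face: up]: Group B (face is up, row = 1).

Group A, Group B, Group B, Group B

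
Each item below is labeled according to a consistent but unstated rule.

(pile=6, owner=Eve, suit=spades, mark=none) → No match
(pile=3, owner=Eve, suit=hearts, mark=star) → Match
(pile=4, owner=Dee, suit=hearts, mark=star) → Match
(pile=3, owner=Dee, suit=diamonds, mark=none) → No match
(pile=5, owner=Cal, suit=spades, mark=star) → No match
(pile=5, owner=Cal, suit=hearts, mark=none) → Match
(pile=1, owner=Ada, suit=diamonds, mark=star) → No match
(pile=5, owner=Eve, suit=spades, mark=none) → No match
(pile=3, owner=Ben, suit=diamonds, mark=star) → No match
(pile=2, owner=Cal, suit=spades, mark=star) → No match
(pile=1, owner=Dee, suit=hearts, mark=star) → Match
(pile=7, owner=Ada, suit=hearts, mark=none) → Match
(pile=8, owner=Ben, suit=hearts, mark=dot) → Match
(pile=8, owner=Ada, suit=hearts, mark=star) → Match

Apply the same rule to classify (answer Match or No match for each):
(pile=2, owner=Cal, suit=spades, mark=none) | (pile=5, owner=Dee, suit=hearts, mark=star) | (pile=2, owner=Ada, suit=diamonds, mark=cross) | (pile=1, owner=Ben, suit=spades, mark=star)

No match, Match, No match, No match

The common property of the 'Match' items is: suit is hearts. No 'No match' item has it.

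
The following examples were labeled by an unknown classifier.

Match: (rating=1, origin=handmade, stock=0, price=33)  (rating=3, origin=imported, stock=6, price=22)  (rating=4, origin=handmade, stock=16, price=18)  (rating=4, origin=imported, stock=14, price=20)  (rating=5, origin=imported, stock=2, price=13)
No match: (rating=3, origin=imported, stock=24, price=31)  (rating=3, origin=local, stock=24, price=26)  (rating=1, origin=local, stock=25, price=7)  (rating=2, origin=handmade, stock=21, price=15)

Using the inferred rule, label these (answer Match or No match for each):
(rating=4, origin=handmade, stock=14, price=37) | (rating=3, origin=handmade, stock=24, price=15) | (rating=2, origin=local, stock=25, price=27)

A rule that fits every label: stock ≤ 16 — true of each 'Match' example, false of each 'No match' one.
(rating=4, origin=handmade, stock=14, price=37) → stock = 14 → Match.
(rating=3, origin=handmade, stock=24, price=15) → stock = 24 → No match.
(rating=2, origin=local, stock=25, price=27) → stock = 25 → No match.

Match, No match, No match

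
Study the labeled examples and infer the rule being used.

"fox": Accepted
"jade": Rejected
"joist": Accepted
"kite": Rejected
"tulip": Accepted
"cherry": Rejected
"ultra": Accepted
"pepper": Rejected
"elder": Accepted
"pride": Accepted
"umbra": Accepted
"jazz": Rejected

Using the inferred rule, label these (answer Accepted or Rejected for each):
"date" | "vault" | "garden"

Rejected, Accepted, Rejected

The simplest hypothesis consistent with all the labels is: odd length.
"date" → length 4 → Rejected. "vault" → length 5 → Accepted. "garden" → length 6 → Rejected.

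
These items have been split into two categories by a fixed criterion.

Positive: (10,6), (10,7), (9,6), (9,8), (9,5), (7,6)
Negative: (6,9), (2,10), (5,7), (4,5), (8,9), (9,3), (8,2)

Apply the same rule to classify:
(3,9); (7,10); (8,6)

'Positive' ⟺ first > second AND sum ≥ 13.
(3,9) — 3 < 9, 3+9 = 12, hence Negative. (7,10) — 7 < 10, 7+10 = 17, hence Negative. (8,6) — 8 > 6, 8+6 = 14, hence Positive.

Negative, Negative, Positive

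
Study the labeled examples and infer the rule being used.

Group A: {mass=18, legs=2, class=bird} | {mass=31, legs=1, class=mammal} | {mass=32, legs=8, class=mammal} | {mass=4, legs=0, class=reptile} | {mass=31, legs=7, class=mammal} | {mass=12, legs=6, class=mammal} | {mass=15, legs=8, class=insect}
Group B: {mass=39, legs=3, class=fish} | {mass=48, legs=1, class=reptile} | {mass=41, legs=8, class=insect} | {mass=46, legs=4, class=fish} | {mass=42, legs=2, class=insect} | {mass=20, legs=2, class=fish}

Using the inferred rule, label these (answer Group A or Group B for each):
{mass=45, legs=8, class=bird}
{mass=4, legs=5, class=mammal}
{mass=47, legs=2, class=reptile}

The classifier is using: class is mammal OR mass ≤ 18.
{mass=45, legs=8, class=bird} → class is bird, mass = 45 → Group B. {mass=4, legs=5, class=mammal} → class is mammal, mass = 4 → Group A. {mass=47, legs=2, class=reptile} → class is reptile, mass = 47 → Group B.

Group B, Group A, Group B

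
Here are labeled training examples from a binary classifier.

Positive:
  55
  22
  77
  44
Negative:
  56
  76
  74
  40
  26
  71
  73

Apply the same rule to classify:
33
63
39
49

Every 'Positive' example satisfies: multiple of 11. None of the 'Negative' examples do.

Positive, Negative, Negative, Negative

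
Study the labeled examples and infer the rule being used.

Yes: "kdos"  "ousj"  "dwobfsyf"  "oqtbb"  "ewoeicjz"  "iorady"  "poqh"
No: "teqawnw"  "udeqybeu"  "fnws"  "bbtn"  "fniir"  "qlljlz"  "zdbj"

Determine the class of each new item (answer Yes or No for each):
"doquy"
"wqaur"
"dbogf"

All 'Yes' examples share one property — contains 'o' — and every 'No' example lacks it.

Yes, No, Yes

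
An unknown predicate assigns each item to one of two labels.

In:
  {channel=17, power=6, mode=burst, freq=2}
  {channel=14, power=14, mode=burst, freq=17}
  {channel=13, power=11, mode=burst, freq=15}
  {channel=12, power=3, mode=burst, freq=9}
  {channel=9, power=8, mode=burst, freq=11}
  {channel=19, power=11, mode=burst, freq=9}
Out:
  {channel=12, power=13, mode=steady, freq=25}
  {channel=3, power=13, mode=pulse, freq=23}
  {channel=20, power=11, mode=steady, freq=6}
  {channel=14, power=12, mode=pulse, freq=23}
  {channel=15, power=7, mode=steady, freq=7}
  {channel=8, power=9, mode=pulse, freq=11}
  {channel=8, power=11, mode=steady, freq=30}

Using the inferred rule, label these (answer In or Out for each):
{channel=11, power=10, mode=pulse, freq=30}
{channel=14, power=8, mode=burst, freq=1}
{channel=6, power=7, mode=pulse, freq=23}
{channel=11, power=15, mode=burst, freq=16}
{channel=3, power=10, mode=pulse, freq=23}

All 'In' examples share one property — mode is burst — and every 'Out' example lacks it.

Out, In, Out, In, Out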